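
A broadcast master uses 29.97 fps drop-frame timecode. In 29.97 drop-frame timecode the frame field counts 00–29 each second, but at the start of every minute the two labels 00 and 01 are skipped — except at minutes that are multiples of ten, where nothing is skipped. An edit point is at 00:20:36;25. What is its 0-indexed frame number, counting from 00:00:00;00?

As if non-drop at 30 labels/s: (0 × 3600 + 20 × 60 + 36) × 30 + 25 = 37105.
Minute boundaries passed: 20; those not divisible by 10: 20 − 2 = 18; dropped labels = 2 × 18 = 36.
Actual frame index = 37105 − 36 = 37069.

37069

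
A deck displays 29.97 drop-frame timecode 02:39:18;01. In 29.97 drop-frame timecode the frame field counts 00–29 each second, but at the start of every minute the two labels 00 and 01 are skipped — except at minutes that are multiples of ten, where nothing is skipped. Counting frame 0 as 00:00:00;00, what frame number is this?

As if non-drop at 30 labels/s: (2 × 3600 + 39 × 60 + 18) × 30 + 1 = 286741.
Minute boundaries passed: 159; those not divisible by 10: 159 − 15 = 144; dropped labels = 2 × 144 = 288.
Actual frame index = 286741 − 288 = 286453.

286453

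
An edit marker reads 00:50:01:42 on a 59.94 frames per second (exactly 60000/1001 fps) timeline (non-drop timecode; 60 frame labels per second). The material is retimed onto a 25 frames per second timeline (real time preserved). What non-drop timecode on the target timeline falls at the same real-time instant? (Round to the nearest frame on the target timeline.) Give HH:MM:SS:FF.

00:50:04:18

Source frame index: (0×3600 + 50×60 + 1) × 60 + 42 = 180102.
Real time: 180102 / (60000/1001) = 30047017/10000 s.
Target frame: (30047017/10000) × (25) = 30047017/400 ≈ 75117.542 → 75118.
At 25 labels/s: frame 75118 → 00:50:04:18.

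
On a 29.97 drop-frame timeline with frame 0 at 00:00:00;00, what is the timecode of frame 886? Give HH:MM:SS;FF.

00:00:29;16

Each 10-minute DF block holds 10 × 60 × 30 − 9 × 2 = 17982 frames. 886 ÷ 17982 → 0 full blocks, remainder 886.
Within the partial block the first minute is 1800 frames and each further minute 1798, so 0 further minute boundaries passed. Total skipped labels = 18 × 0 + 2 × 0 = 0.
Non-drop label index = 886 + 0 = 886; at 30 labels/s that is 00:00:29:16, i.e. DF 00:00:29;16.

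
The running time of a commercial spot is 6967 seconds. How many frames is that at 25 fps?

174175 frames

Frames = 6967 × 25 = 174175.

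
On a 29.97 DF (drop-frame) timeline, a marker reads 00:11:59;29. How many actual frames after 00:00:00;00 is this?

As if non-drop at 30 labels/s: (0 × 3600 + 11 × 60 + 59) × 30 + 29 = 21599.
Minute boundaries passed: 11; those not divisible by 10: 11 − 1 = 10; dropped labels = 2 × 10 = 20.
Actual frame index = 21599 − 20 = 21579.

21579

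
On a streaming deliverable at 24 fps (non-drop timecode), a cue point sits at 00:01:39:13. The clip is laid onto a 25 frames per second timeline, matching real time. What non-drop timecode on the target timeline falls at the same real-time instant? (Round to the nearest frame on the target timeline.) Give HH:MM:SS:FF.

Source frame index: (0×3600 + 1×60 + 39) × 24 + 13 = 2389.
Real time: 2389 / (24) = 2389/24 s.
Target frame: (2389/24) × (25) = 59725/24 ≈ 2488.542 → 2489.
At 25 labels/s: frame 2489 → 00:01:39:14.

00:01:39:14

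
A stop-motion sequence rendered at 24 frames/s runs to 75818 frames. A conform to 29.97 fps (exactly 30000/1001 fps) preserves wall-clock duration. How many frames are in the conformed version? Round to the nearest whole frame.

94678 frames

Frames at target rate = 75818 × (30000/1001) / (24) = 94772500/1001 ≈ 94677.822.
Nearest whole frame: 94678.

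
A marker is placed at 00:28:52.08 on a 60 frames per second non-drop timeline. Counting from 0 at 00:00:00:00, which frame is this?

Total seconds to the label: (0 × 3600 + 28 × 60 + 52) = 1732.
Frame index = 1732 × 60 + 8 = 103928.

frame 103928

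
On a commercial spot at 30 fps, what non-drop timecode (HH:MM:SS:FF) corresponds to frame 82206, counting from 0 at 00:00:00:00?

00:45:40:06

82206 ÷ 30 = 2740 full seconds, remainder 6 frames.
2740 s = 0 h 45 min 40 s.
Timecode: 00:45:40:06.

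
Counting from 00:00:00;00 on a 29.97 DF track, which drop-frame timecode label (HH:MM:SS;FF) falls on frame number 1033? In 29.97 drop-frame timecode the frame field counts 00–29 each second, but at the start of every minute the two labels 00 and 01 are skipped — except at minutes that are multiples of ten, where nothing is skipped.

00:00:34;13

Each 10-minute DF block holds 10 × 60 × 30 − 9 × 2 = 17982 frames. 1033 ÷ 17982 → 0 full blocks, remainder 1033.
Within the partial block the first minute is 1800 frames and each further minute 1798, so 0 further minute boundaries passed. Total skipped labels = 18 × 0 + 2 × 0 = 0.
Non-drop label index = 1033 + 0 = 1033; at 30 labels/s that is 00:00:34:13, i.e. DF 00:00:34;13.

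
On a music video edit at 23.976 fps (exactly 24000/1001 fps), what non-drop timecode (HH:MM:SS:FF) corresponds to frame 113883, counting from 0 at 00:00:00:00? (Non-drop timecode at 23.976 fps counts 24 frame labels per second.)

01:19:05:03

113883 ÷ 24 = 4745 full seconds, remainder 3 frames.
4745 s = 1 h 19 min 5 s.
Timecode: 01:19:05:03.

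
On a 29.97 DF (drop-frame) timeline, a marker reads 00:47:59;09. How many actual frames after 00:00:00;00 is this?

86293

Complete 10-minute blocks: 4, each 17982 frames → 71928.
Remaining 7 whole minutes in the current block: 1800 + 6 × 1798 = 12588 frames.
Within the current minute: 59 × 30 + 9 − 2 = 1777 (labels ;00/;01 skipped at this minute). Total = 71928 + 12588 + 1777 = 86293.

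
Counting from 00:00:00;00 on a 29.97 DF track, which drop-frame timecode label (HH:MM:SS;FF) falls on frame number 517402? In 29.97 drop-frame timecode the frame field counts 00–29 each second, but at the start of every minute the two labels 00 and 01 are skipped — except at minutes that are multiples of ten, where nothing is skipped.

Ten DF minutes hold 17982 frames, so frame 517402 lies in block 28 (frames 503496–521477) with 13906 frames into that block.
The block's first minute is 1800 frames and the rest 1798 each; 13906 frames reaches minute 7, so 28 × 18 + 7 × 2 = 518 labels have been skipped so far.
Adding those back, label number 517402 + 518 = 517920 at 30 labels/s is 17264 s + 0 f = 4 h 47 min 44 s frame 0, i.e. 04:47:44;00.

04:47:44;00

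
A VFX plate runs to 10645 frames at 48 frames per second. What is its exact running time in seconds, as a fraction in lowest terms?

Running time = 10645 ÷ (48) = 10645 × 1/48 = 10645/48 s.

10645/48 seconds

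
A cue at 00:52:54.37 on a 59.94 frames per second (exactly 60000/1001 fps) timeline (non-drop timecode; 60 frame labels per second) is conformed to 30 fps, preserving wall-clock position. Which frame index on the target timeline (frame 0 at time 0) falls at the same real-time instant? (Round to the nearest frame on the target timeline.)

frame 95334

Source frame index: (0×3600 + 52×60 + 54) × 60 + 37 = 190477.
Real time: 190477 / (60000/1001) = 190667477/60000 s.
Target frame: (190667477/60000) × (30) = 190667477/2000 ≈ 95333.739 → 95334.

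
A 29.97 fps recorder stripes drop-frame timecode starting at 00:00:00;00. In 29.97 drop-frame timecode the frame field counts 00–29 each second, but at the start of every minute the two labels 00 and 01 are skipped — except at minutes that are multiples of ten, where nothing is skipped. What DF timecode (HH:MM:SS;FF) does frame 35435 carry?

00:19:42;11

Each 10-minute DF block holds 10 × 60 × 30 − 9 × 2 = 17982 frames. 35435 ÷ 17982 → 1 full block, remainder 17453.
Within the partial block the first minute is 1800 frames and each further minute 1798, so 9 further minute boundaries passed. Total skipped labels = 18 × 1 + 2 × 9 = 36.
Non-drop label index = 35435 + 36 = 35471; at 30 labels/s that is 00:19:42:11, i.e. DF 00:19:42;11.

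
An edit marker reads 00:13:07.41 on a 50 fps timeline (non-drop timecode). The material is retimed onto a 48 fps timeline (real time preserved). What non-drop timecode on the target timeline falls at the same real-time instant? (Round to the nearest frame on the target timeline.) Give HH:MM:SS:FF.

00:13:07:39

Source frame index: (0×3600 + 13×60 + 7) × 50 + 41 = 39391.
Real time: 39391 / (50) = 39391/50 s.
Target frame: (39391/50) × (48) = 945384/25 ≈ 37815.360 → 37815.
At 48 labels/s: frame 37815 → 00:13:07:39.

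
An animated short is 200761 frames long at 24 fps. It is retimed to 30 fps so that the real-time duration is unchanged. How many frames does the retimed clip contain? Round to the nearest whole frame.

Frames at target rate = 200761 × (30) / (24) = 1003805/4 ≈ 250951.250.
Nearest whole frame: 250951.

250951 frames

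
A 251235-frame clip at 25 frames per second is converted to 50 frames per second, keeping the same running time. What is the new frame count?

502470 frames

Target frames = source frames × (target rate / source rate) = 251235 × (50)/(25) = 251235 × 2 = 502470.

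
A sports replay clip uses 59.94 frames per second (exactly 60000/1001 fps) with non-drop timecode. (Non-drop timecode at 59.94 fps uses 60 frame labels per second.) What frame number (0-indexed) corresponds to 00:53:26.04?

Total seconds to the label: (0 × 3600 + 53 × 60 + 26) = 3206.
Frame index = 3206 × 60 + 4 = 192364.

192364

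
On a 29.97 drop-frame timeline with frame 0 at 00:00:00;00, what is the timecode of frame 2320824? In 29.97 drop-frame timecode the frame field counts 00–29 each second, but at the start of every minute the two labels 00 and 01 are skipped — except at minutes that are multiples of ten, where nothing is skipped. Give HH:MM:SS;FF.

Ten DF minutes hold 17982 frames, so frame 2320824 lies in block 129 (frames 2319678–2337659) with 1146 frames into that block.
The block's first minute is 1800 frames and the rest 1798 each; 1146 frames reaches minute 0, so 129 × 18 + 0 × 2 = 2322 labels have been skipped so far.
Adding those back, label number 2320824 + 2322 = 2323146 at 30 labels/s is 77438 s + 6 f = 21 h 30 min 38 s frame 6, i.e. 21:30:38;06.

21:30:38;06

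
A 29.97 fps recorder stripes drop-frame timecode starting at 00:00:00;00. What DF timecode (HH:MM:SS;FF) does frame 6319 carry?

00:03:30;25

Ten DF minutes hold 17982 frames, so frame 6319 lies in block 0 (frames 0–17981) with 6319 frames into that block.
The block's first minute is 1800 frames and the rest 1798 each; 6319 frames reaches minute 3, so 0 × 18 + 3 × 2 = 6 labels have been skipped so far.
Adding those back, label number 6319 + 6 = 6325 at 30 labels/s is 210 s + 25 f = 0 h 3 min 30 s frame 25, i.e. 00:03:30;25.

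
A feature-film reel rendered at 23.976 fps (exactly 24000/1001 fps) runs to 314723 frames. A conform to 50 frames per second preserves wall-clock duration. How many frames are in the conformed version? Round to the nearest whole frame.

656329 frames

Frames at target rate = 314723 × (50) / (24000/1001) = 315037723/480 ≈ 656328.590.
Nearest whole frame: 656329.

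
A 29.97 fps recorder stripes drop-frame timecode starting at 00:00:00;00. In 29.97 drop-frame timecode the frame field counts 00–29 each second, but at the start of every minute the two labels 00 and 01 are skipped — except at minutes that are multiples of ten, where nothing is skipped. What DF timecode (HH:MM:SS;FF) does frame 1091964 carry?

10:07:15;08

Ten DF minutes hold 17982 frames, so frame 1091964 lies in block 60 (frames 1078920–1096901) with 13044 frames into that block.
The block's first minute is 1800 frames and the rest 1798 each; 13044 frames reaches minute 7, so 60 × 18 + 7 × 2 = 1094 labels have been skipped so far.
Adding those back, label number 1091964 + 1094 = 1093058 at 30 labels/s is 36435 s + 8 f = 10 h 7 min 15 s frame 8, i.e. 10:07:15;08.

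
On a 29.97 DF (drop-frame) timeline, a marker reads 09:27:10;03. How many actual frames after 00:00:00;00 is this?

1019881

Complete 10-minute blocks: 56, each 17982 frames → 1006992.
Remaining 7 whole minutes in the current block: 1800 + 6 × 1798 = 12588 frames.
Within the current minute: 10 × 30 + 3 − 2 = 301 (labels ;00/;01 skipped at this minute). Total = 1006992 + 12588 + 301 = 1019881.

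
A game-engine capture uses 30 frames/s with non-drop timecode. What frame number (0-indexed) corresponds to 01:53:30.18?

frame 204318

Total seconds to the label: (1 × 3600 + 53 × 60 + 30) = 6810.
Frame index = 6810 × 30 + 18 = 204318.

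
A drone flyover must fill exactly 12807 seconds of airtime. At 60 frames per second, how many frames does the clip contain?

768420 frames

Frames = 12807 × 60 = 768420.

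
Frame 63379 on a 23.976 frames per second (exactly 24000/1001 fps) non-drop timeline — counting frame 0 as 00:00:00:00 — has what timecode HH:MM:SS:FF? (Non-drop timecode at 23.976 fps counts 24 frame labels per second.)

63379 ÷ 24 = 2640 full seconds, remainder 19 frames.
2640 s = 0 h 44 min 0 s.
Timecode: 00:44:00:19.

00:44:00:19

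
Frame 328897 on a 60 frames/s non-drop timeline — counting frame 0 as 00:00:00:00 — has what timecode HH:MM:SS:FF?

01:31:21:37

328897 ÷ 60 = 5481 full seconds, remainder 37 frames.
5481 s = 1 h 31 min 21 s.
Timecode: 01:31:21:37.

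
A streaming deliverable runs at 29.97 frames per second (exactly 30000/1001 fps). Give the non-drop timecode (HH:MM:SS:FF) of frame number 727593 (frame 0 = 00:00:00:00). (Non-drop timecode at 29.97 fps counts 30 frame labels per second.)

06:44:13:03

727593 ÷ 30 = 24253 full seconds, remainder 3 frames.
24253 s = 6 h 44 min 13 s.
Timecode: 06:44:13:03.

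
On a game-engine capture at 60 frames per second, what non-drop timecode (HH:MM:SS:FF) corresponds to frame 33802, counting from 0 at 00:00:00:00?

33802 ÷ 60 = 563 full seconds, remainder 22 frames.
563 s = 0 h 9 min 23 s.
Timecode: 00:09:23:22.

00:09:23:22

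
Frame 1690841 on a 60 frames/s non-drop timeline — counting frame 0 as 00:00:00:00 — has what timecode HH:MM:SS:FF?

07:49:40:41

1690841 ÷ 60 = 28180 full seconds, remainder 41 frames.
28180 s = 7 h 49 min 40 s.
Timecode: 07:49:40:41.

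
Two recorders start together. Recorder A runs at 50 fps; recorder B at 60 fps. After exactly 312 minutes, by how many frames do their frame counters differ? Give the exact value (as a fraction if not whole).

187200 frames

312 min = 18720 s.
A emits 50 × 18720 = 936000 frames; B emits 60 × 18720 = 1123200.
Difference = 187200 frames; B is ahead of A.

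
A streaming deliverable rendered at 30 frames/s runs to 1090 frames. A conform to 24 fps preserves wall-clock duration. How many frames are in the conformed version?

Target frames = source frames × (target rate / source rate) = 1090 × (24)/(30) = 1090 × 4/5 = 872.

872 frames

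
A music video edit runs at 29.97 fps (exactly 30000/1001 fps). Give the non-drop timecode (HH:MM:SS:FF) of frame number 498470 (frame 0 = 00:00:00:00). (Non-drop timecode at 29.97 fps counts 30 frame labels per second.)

04:36:55:20

498470 ÷ 30 = 16615 full seconds, remainder 20 frames.
16615 s = 4 h 36 min 55 s.
Timecode: 04:36:55:20.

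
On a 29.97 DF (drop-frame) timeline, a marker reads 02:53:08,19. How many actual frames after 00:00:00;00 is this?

311347

Complete 10-minute blocks: 17, each 17982 frames → 305694.
Remaining 3 whole minutes in the current block: 1800 + 2 × 1798 = 5396 frames.
Within the current minute: 8 × 30 + 19 − 2 = 257 (labels ;00/;01 skipped at this minute). Total = 305694 + 5396 + 257 = 311347.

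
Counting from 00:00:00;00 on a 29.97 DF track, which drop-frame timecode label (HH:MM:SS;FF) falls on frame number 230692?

02:08:17;14

Ten DF minutes hold 17982 frames, so frame 230692 lies in block 12 (frames 215784–233765) with 14908 frames into that block.
The block's first minute is 1800 frames and the rest 1798 each; 14908 frames reaches minute 8, so 12 × 18 + 8 × 2 = 232 labels have been skipped so far.
Adding those back, label number 230692 + 232 = 230924 at 30 labels/s is 7697 s + 14 f = 2 h 8 min 17 s frame 14, i.e. 02:08:17;14.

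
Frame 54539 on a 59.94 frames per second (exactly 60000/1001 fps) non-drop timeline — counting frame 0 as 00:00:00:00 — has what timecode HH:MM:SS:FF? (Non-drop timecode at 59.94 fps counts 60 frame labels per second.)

00:15:08:59

54539 ÷ 60 = 908 full seconds, remainder 59 frames.
908 s = 0 h 15 min 8 s.
Timecode: 00:15:08:59.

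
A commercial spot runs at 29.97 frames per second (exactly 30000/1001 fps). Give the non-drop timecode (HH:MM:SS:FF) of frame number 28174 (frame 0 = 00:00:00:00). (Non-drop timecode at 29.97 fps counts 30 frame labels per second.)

28174 ÷ 30 = 939 full seconds, remainder 4 frames.
939 s = 0 h 15 min 39 s.
Timecode: 00:15:39:04.

00:15:39:04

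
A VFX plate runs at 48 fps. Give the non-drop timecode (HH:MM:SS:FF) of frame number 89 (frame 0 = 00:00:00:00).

89 ÷ 48 = 1 full seconds, remainder 41 frames.
1 s = 0 h 0 min 1 s.
Timecode: 00:00:01:41.

00:00:01:41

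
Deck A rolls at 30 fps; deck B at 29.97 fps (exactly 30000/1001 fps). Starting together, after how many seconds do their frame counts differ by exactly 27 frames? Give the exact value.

The gap grows by |30000/1001 − 30| = 30/1001 frames per second.
Time for a 27-frame gap: 27 ÷ (30/1001) = 900.9 s.

900.9 seconds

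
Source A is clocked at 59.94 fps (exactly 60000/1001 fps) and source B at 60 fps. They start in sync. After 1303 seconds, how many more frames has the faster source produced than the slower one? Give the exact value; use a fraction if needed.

78180/1001 frames

A emits 60000/1001 × 1303 = 78180000/1001 frames; B emits 60 × 1303 = 78180.
Difference = 78180/1001 frames (≈ 78.1019); B is ahead of A.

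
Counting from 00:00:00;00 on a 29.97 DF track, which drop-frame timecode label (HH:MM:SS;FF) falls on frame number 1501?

00:00:50;01

Ten DF minutes hold 17982 frames, so frame 1501 lies in block 0 (frames 0–17981) with 1501 frames into that block.
The block's first minute is 1800 frames and the rest 1798 each; 1501 frames reaches minute 0, so 0 × 18 + 0 × 2 = 0 labels have been skipped so far.
Adding those back, label number 1501 + 0 = 1501 at 30 labels/s is 50 s + 1 f = 0 h 0 min 50 s frame 1, i.e. 00:00:50;01.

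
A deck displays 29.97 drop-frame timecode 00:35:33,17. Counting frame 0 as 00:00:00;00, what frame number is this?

Complete 10-minute blocks: 3, each 17982 frames → 53946.
Remaining 5 whole minutes in the current block: 1800 + 4 × 1798 = 8992 frames.
Within the current minute: 33 × 30 + 17 − 2 = 1005 (labels ;00/;01 skipped at this minute). Total = 53946 + 8992 + 1005 = 63943.

63943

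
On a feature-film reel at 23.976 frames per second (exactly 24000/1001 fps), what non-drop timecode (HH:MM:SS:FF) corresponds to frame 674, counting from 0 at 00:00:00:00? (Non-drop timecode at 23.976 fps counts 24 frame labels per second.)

00:00:28:02

674 ÷ 24 = 28 full seconds, remainder 2 frames.
28 s = 0 h 0 min 28 s.
Timecode: 00:00:28:02.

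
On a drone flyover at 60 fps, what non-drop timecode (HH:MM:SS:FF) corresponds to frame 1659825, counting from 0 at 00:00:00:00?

07:41:03:45

1659825 ÷ 60 = 27663 full seconds, remainder 45 frames.
27663 s = 7 h 41 min 3 s.
Timecode: 07:41:03:45.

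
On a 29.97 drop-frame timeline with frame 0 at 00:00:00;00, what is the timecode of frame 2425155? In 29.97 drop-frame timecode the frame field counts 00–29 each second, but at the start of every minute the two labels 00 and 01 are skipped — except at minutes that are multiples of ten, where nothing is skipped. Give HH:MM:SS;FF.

Ten DF minutes hold 17982 frames, so frame 2425155 lies in block 134 (frames 2409588–2427569) with 15567 frames into that block.
The block's first minute is 1800 frames and the rest 1798 each; 15567 frames reaches minute 8, so 134 × 18 + 8 × 2 = 2428 labels have been skipped so far.
Adding those back, label number 2425155 + 2428 = 2427583 at 30 labels/s is 80919 s + 13 f = 22 h 28 min 39 s frame 13, i.e. 22:28:39;13.

22:28:39;13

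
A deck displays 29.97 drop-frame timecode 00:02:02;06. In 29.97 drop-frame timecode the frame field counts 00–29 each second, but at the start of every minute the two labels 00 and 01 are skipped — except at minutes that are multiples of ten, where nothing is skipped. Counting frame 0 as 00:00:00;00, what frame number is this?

3662

As if non-drop at 30 labels/s: (0 × 3600 + 2 × 60 + 2) × 30 + 6 = 3666.
Minute boundaries passed: 2; those not divisible by 10: 2 − 0 = 2; dropped labels = 2 × 2 = 4.
Actual frame index = 3666 − 4 = 3662.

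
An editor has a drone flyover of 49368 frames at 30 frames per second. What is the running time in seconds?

1645.6 seconds

Running time = 49368 / (30) = 1645.6 s.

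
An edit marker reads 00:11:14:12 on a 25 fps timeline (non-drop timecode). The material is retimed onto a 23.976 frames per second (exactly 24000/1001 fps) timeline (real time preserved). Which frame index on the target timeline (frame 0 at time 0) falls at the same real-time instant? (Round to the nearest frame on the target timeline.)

frame 16171

Source frame index: (0×3600 + 11×60 + 14) × 25 + 12 = 16862.
Real time: 16862 / (25) = 16862/25 s.
Target frame: (16862/25) × (24000/1001) = 16187520/1001 ≈ 16171.349 → 16171.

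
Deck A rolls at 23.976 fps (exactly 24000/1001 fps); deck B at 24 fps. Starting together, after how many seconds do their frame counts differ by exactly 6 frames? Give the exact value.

The gap grows by |24 − 24000/1001| = 24/1001 frames per second.
Time for a 6-frame gap: 6 ÷ (24/1001) = 250.25 s.

250.25 seconds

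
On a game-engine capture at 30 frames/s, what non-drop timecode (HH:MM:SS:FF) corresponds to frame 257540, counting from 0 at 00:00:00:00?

02:23:04:20

257540 ÷ 30 = 8584 full seconds, remainder 20 frames.
8584 s = 2 h 23 min 4 s.
Timecode: 02:23:04:20.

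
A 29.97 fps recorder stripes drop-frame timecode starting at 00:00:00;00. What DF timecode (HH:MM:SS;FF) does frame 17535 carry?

00:09:45;03

Each 10-minute DF block holds 10 × 60 × 30 − 9 × 2 = 17982 frames. 17535 ÷ 17982 → 0 full blocks, remainder 17535.
Within the partial block the first minute is 1800 frames and each further minute 1798, so 9 further minute boundaries passed. Total skipped labels = 18 × 0 + 2 × 9 = 18.
Non-drop label index = 17535 + 18 = 17553; at 30 labels/s that is 00:09:45:03, i.e. DF 00:09:45;03.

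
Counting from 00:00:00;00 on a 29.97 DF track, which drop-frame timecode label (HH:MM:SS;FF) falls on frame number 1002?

Ten DF minutes hold 17982 frames, so frame 1002 lies in block 0 (frames 0–17981) with 1002 frames into that block.
The block's first minute is 1800 frames and the rest 1798 each; 1002 frames reaches minute 0, so 0 × 18 + 0 × 2 = 0 labels have been skipped so far.
Adding those back, label number 1002 + 0 = 1002 at 30 labels/s is 33 s + 12 f = 0 h 0 min 33 s frame 12, i.e. 00:00:33;12.

00:00:33;12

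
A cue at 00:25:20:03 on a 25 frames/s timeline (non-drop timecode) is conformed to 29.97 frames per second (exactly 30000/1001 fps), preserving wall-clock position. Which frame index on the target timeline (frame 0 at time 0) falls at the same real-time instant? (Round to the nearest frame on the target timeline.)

frame 45558

Source frame index: (0×3600 + 25×60 + 20) × 25 + 3 = 38003.
Real time: 38003 / (25) = 38003/25 s.
Target frame: (38003/25) × (30000/1001) = 6514800/143 ≈ 45558.042 → 45558.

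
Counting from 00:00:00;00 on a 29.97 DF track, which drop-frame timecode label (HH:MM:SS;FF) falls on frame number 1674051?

Ten DF minutes hold 17982 frames, so frame 1674051 lies in block 93 (frames 1672326–1690307) with 1725 frames into that block.
The block's first minute is 1800 frames and the rest 1798 each; 1725 frames reaches minute 0, so 93 × 18 + 0 × 2 = 1674 labels have been skipped so far.
Adding those back, label number 1674051 + 1674 = 1675725 at 30 labels/s is 55857 s + 15 f = 15 h 30 min 57 s frame 15, i.e. 15:30:57;15.

15:30:57;15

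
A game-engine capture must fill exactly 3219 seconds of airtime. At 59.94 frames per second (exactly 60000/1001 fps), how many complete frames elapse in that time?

Frames = 3219 × 60000/1001 = 193140000/1001 ≈ 192947.0529.
Complete frames: 192947.

192947 frames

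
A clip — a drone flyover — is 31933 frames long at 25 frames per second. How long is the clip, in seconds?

1277.32 seconds

Running time = 31933 / (25) = 1277.32 s.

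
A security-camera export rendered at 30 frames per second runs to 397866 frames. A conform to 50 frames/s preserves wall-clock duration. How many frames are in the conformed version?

663110 frames

Target frames = source frames × (target rate / source rate) = 397866 × (50)/(30) = 397866 × 5/3 = 663110.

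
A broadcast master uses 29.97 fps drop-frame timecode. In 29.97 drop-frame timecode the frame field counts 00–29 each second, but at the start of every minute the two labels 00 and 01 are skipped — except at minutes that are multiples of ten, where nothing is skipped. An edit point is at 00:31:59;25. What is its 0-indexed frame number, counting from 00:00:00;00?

57539

Complete 10-minute blocks: 3, each 17982 frames → 53946.
Remaining 1 whole minute in the current block: 1800 + 0 × 1798 = 1800 frames.
Within the current minute: 59 × 30 + 25 − 2 = 1793 (labels ;00/;01 skipped at this minute). Total = 53946 + 1800 + 1793 = 57539.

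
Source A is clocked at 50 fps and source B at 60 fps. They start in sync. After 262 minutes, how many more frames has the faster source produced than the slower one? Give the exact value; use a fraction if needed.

262 min = 15720 s.
A emits 50 × 15720 = 786000 frames; B emits 60 × 15720 = 943200.
Difference = 157200 frames; B is ahead of A.

157200 frames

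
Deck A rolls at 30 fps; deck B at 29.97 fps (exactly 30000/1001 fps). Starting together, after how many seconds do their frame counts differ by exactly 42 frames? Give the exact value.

The gap grows by |30000/1001 − 30| = 30/1001 frames per second.
Time for a 42-frame gap: 42 ÷ (30/1001) = 1401.4 s.

1401.4 seconds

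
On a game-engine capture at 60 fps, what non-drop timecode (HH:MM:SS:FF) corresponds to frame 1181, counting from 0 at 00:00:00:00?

00:00:19:41

1181 ÷ 60 = 19 full seconds, remainder 41 frames.
19 s = 0 h 0 min 19 s.
Timecode: 00:00:19:41.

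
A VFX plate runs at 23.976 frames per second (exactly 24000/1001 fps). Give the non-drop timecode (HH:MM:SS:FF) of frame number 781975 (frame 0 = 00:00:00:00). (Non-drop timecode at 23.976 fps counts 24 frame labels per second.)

09:03:02:07

781975 ÷ 24 = 32582 full seconds, remainder 7 frames.
32582 s = 9 h 3 min 2 s.
Timecode: 09:03:02:07.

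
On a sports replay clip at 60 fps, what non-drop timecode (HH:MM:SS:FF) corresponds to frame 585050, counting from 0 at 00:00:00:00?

585050 ÷ 60 = 9750 full seconds, remainder 50 frames.
9750 s = 2 h 42 min 30 s.
Timecode: 02:42:30:50.

02:42:30:50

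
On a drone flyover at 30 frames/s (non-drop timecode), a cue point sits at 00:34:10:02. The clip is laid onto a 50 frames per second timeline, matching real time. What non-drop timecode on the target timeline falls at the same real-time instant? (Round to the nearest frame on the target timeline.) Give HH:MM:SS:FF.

Source frame index: (0×3600 + 34×60 + 10) × 30 + 2 = 61502.
Real time: 61502 / (30) = 30751/15 s.
Target frame: (30751/15) × (50) = 307510/3 ≈ 102503.333 → 102503.
At 50 labels/s: frame 102503 → 00:34:10:03.

00:34:10:03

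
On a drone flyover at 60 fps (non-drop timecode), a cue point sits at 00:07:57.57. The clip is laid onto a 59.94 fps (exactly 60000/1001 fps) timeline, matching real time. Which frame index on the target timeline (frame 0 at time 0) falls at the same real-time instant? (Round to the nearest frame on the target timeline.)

frame 28648

Source frame index: (0×3600 + 7×60 + 57) × 60 + 57 = 28677.
Real time: 28677 / (60) = 9559/20 s.
Target frame: (9559/20) × (60000/1001) = 2607000/91 ≈ 28648.352 → 28648.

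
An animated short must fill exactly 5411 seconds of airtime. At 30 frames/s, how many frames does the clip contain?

Frames = 5411 × 30 = 162330.

162330 frames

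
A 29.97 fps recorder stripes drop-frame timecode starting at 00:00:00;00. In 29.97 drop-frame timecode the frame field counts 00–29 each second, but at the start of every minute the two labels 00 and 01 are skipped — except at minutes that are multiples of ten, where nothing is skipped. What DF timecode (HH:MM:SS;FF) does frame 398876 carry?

Each 10-minute DF block holds 10 × 60 × 30 − 9 × 2 = 17982 frames. 398876 ÷ 17982 → 22 full blocks, remainder 3272.
Within the partial block the first minute is 1800 frames and each further minute 1798, so 1 further minute boundary passed. Total skipped labels = 18 × 22 + 2 × 1 = 398.
Non-drop label index = 398876 + 398 = 399274; at 30 labels/s that is 03:41:49:04, i.e. DF 03:41:49;04.

03:41:49;04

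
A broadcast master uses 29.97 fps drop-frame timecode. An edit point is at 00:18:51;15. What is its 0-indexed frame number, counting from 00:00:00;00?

As if non-drop at 30 labels/s: (0 × 3600 + 18 × 60 + 51) × 30 + 15 = 33945.
Minute boundaries passed: 18; those not divisible by 10: 18 − 1 = 17; dropped labels = 2 × 17 = 34.
Actual frame index = 33945 − 34 = 33911.

33911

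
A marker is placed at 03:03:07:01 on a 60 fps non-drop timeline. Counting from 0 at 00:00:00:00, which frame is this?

659221

Total seconds to the label: (3 × 3600 + 3 × 60 + 7) = 10987.
Frame index = 10987 × 60 + 1 = 659221.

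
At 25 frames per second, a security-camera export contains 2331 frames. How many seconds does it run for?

93.24 seconds

Running time = 2331 / (25) = 93.24 s.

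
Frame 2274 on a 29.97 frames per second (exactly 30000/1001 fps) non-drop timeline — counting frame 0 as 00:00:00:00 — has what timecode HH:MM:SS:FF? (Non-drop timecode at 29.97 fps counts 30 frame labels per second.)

00:01:15:24

2274 ÷ 30 = 75 full seconds, remainder 24 frames.
75 s = 0 h 1 min 15 s.
Timecode: 00:01:15:24.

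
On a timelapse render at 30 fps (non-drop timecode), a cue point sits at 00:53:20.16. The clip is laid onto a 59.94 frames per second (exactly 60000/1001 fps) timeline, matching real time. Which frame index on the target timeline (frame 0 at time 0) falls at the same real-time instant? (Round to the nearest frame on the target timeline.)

Source frame index: (0×3600 + 53×60 + 20) × 30 + 16 = 96016.
Real time: 96016 / (30) = 48008/15 s.
Target frame: (48008/15) × (60000/1001) = 192032000/1001 ≈ 191840.160 → 191840.

frame 191840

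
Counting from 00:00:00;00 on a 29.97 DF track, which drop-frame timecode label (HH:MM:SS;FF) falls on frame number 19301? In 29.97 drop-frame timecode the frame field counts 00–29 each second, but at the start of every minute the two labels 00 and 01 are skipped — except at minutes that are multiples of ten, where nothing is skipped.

00:10:43;29

Ten DF minutes hold 17982 frames, so frame 19301 lies in block 1 (frames 17982–35963) with 1319 frames into that block.
The block's first minute is 1800 frames and the rest 1798 each; 1319 frames reaches minute 0, so 1 × 18 + 0 × 2 = 18 labels have been skipped so far.
Adding those back, label number 19301 + 18 = 19319 at 30 labels/s is 643 s + 29 f = 0 h 10 min 43 s frame 29, i.e. 00:10:43;29.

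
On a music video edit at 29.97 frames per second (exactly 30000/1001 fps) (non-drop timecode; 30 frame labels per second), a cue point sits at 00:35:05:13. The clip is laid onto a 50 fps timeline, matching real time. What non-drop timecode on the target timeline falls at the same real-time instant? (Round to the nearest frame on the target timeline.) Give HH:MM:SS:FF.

Source frame index: (0×3600 + 35×60 + 5) × 30 + 13 = 63163.
Real time: 63163 / (30000/1001) = 63226163/30000 s.
Target frame: (63226163/30000) × (50) = 63226163/600 ≈ 105376.938 → 105377.
At 50 labels/s: frame 105377 → 00:35:07:27.

00:35:07:27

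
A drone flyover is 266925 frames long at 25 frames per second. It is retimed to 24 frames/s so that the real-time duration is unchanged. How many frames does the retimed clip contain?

256248 frames

Target frames = source frames × (target rate / source rate) = 266925 × (24)/(25) = 266925 × 24/25 = 256248.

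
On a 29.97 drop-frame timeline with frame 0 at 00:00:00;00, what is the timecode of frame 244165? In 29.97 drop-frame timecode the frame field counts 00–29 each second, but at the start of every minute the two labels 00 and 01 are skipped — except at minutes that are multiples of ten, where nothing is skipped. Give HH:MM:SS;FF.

Ten DF minutes hold 17982 frames, so frame 244165 lies in block 13 (frames 233766–251747) with 10399 frames into that block.
The block's first minute is 1800 frames and the rest 1798 each; 10399 frames reaches minute 5, so 13 × 18 + 5 × 2 = 244 labels have been skipped so far.
Adding those back, label number 244165 + 244 = 244409 at 30 labels/s is 8146 s + 29 f = 2 h 15 min 46 s frame 29, i.e. 02:15:46;29.

02:15:46;29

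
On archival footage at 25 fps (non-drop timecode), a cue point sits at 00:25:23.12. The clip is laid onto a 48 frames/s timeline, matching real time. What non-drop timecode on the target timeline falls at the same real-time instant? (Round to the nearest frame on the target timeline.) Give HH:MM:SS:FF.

Source frame index: (0×3600 + 25×60 + 23) × 25 + 12 = 38087.
Real time: 38087 / (25) = 38087/25 s.
Target frame: (38087/25) × (48) = 1828176/25 ≈ 73127.040 → 73127.
At 48 labels/s: frame 73127 → 00:25:23:23.

00:25:23:23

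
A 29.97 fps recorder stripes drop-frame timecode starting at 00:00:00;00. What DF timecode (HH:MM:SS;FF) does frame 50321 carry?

00:27:59;01

Ten DF minutes hold 17982 frames, so frame 50321 lies in block 2 (frames 35964–53945) with 14357 frames into that block.
The block's first minute is 1800 frames and the rest 1798 each; 14357 frames reaches minute 7, so 2 × 18 + 7 × 2 = 50 labels have been skipped so far.
Adding those back, label number 50321 + 50 = 50371 at 30 labels/s is 1679 s + 1 f = 0 h 27 min 59 s frame 1, i.e. 00:27:59;01.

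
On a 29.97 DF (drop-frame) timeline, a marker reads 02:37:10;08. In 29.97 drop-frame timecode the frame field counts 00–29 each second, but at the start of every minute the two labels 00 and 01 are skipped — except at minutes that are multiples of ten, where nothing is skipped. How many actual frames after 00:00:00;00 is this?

282624

Complete 10-minute blocks: 15, each 17982 frames → 269730.
Remaining 7 whole minutes in the current block: 1800 + 6 × 1798 = 12588 frames.
Within the current minute: 10 × 30 + 8 − 2 = 306 (labels ;00/;01 skipped at this minute). Total = 269730 + 12588 + 306 = 282624.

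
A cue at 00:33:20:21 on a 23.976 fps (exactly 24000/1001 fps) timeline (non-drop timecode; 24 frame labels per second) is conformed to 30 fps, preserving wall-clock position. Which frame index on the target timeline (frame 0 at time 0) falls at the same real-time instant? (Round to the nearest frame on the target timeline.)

Source frame index: (0×3600 + 33×60 + 20) × 24 + 21 = 48021.
Real time: 48021 / (24000/1001) = 16023007/8000 s.
Target frame: (16023007/8000) × (30) = 48069021/800 ≈ 60086.276 → 60086.

frame 60086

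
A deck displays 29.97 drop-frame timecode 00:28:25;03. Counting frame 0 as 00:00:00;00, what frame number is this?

51101

Complete 10-minute blocks: 2, each 17982 frames → 35964.
Remaining 8 whole minutes in the current block: 1800 + 7 × 1798 = 14386 frames.
Within the current minute: 25 × 30 + 3 − 2 = 751 (labels ;00/;01 skipped at this minute). Total = 35964 + 14386 + 751 = 51101.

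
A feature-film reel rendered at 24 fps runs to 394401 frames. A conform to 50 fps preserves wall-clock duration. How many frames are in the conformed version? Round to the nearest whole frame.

821669 frames

Frames at target rate = 394401 × (50) / (24) = 3286675/4 ≈ 821668.750.
Nearest whole frame: 821669.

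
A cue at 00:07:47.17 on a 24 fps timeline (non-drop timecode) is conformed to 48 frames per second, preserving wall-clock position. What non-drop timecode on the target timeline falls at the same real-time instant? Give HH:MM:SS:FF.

Source frame index: (0×3600 + 7×60 + 47) × 24 + 17 = 11225.
Real time: 11225 / (24) = 11225/24 s.
Target frame: (11225/24) × (48) = 22450.
At 48 labels/s: frame 22450 → 00:07:47:34.

00:07:47:34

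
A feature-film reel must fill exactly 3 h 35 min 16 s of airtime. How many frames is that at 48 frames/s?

619968 frames

3 h 35 min 16 s = 12916 s.
Frames = 12916 × 48 = 619968.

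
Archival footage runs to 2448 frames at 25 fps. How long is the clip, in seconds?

97.92 seconds

Running time = 2448 / (25) = 97.92 s.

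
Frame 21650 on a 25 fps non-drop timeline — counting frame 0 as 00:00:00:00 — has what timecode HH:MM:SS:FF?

00:14:26:00

21650 ÷ 25 = 866 full seconds, remainder 0 frames.
866 s = 0 h 14 min 26 s.
Timecode: 00:14:26:00.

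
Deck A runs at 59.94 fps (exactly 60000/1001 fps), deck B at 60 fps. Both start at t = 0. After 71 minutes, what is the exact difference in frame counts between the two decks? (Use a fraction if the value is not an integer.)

71 min = 4260 s.
A emits 60000/1001 × 4260 = 255600000/1001 frames; B emits 60 × 4260 = 255600.
Difference = 255600/1001 frames (≈ 255.3447); B is ahead of A.

255600/1001 frames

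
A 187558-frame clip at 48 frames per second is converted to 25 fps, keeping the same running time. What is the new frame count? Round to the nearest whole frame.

Frames at target rate = 187558 × (25) / (48) = 2344475/24 ≈ 97686.458.
Nearest whole frame: 97686.

97686 frames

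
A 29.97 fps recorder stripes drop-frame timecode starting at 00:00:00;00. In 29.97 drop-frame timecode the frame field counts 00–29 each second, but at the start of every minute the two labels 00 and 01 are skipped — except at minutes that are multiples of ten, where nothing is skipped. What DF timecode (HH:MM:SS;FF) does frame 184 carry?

00:00:06;04

Each 10-minute DF block holds 10 × 60 × 30 − 9 × 2 = 17982 frames. 184 ÷ 17982 → 0 full blocks, remainder 184.
Within the partial block the first minute is 1800 frames and each further minute 1798, so 0 further minute boundaries passed. Total skipped labels = 18 × 0 + 2 × 0 = 0.
Non-drop label index = 184 + 0 = 184; at 30 labels/s that is 00:00:06:04, i.e. DF 00:00:06;04.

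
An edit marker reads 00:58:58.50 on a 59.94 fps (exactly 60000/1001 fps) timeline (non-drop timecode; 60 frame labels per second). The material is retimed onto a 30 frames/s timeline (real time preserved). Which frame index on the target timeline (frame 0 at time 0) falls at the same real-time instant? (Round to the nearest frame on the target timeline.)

frame 106271

Source frame index: (0×3600 + 58×60 + 58) × 60 + 50 = 212330.
Real time: 212330 / (60000/1001) = 21254233/6000 s.
Target frame: (21254233/6000) × (30) = 21254233/200 ≈ 106271.165 → 106271.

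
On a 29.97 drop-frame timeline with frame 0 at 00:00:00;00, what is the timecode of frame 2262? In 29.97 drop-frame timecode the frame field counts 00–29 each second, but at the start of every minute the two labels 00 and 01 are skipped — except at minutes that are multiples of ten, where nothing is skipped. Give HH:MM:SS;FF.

Ten DF minutes hold 17982 frames, so frame 2262 lies in block 0 (frames 0–17981) with 2262 frames into that block.
The block's first minute is 1800 frames and the rest 1798 each; 2262 frames reaches minute 1, so 0 × 18 + 1 × 2 = 2 labels have been skipped so far.
Adding those back, label number 2262 + 2 = 2264 at 30 labels/s is 75 s + 14 f = 0 h 1 min 15 s frame 14, i.e. 00:01:15;14.

00:01:15;14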